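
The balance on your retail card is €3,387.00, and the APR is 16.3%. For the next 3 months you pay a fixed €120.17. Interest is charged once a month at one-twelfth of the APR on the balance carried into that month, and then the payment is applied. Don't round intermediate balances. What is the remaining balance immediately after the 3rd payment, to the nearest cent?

€3,161.47

Monthly rate r = 16.3%/12 = 1.35833% = 0.0135833.
Each month: B ← B·(1+r) − €120.17.
Month 1: interest €46.01; balance after payment €3,312.84.
Month 2: interest €45.00; balance after payment €3,237.67.
Month 3: interest €43.98; balance after payment €3,161.47.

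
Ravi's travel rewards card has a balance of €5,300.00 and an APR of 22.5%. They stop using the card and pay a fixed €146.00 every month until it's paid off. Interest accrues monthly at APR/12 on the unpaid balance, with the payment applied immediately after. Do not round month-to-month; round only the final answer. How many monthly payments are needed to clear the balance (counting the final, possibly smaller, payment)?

62 months

Monthly rate r = 22.5%/12 = 1.875% = 0.01875.
Recurrence: B ← B·(1+r) − €146.00.
Month 1: interest €99.38; balance after payment €5,253.38.
Month 2: interest €98.50; balance after payment €5,205.88.
Closed form: n = −ln(1 − rB₀/P)/ln(1+r) = −ln(0.31935)/ln(1.01875) ≈ 61.447, so the balance reaches zero during payment 62.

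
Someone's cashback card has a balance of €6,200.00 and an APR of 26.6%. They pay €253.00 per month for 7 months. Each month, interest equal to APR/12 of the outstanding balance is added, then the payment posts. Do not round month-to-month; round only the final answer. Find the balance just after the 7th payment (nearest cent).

Monthly rate r = 26.6%/12 = 2.21667% = 0.0221667.
Each month: B ← B·(1+r) − €253.00.
Month 1: interest €137.43; balance after payment €6,084.43.
Month 2: interest €134.87; balance after payment €5,966.30.
Month 3: interest €132.25; balance after payment €5,845.56.
Month 4: interest €129.58; balance after payment €5,722.13.
Month 5: interest €126.84; balance after payment €5,595.98.
Month 6: interest €124.04; balance after payment €5,467.02.
Month 7: interest €121.19; balance after payment €5,335.20.

€5,335.20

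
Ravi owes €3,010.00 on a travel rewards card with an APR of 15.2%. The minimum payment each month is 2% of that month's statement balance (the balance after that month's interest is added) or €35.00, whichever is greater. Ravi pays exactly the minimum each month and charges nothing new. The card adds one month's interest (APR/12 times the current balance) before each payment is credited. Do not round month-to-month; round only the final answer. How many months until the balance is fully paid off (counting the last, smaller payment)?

Monthly rate r = 15.2%/12 = 1.26667% = 0.0126667.
While 2% of the post-interest balance exceeds €35.00, each month B ← (B·(1+r))·(1 − 0.02), i.e. B shrinks by the factor (1+r)·0.98 = 0.99241.
This holds for months 1–73. Entering month 74 the balance is €1,726.34; 2% of the post-interest balance is now below €35.00, so the flat €35.00 minimum applies from here.
From month 74 a fixed €35.00 at rate r clears €1,726.34 in 78 more payments. Total: 73 + 78 = 151 months.

151 months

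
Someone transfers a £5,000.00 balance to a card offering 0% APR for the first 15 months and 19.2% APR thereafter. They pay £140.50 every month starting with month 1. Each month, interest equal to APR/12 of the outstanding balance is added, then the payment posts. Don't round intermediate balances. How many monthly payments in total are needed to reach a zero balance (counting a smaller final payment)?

Promo months 1–15 at r₀ = 0%/12 = 0; months 16+ at r₁ = 19.2%/12 = 0.016.
After month 15 (no interest yet): B = £5,000.00 − 15·£140.50 = £2,892.50.
Then at r₁ with £140.50/mo: n₂ = −ln(1 − r₁·B/P)/ln(1+r₁) ≈ 25.17 → 26 more payments.

41 months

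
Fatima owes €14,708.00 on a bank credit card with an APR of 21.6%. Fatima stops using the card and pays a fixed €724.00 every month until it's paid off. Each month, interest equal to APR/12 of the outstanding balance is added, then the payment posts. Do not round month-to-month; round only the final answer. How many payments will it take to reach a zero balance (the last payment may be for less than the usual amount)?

Monthly rate r = 21.6%/12 = 1.8% = 0.018.
Recurrence: B ← B·(1+r) − €724.00.
Month 1: interest €264.74; balance after payment €14,248.74.
Month 2: interest €256.48; balance after payment €13,781.22.
Closed form: n = −ln(1 − rB₀/P)/ln(1+r) = −ln(0.63433)/ln(1.018) ≈ 25.515, so the balance reaches zero during payment 26.

26 payments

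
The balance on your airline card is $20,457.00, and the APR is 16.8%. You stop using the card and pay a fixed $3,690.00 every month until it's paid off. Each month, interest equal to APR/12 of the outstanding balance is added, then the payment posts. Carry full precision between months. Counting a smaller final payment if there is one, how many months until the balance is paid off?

6 months

Monthly rate r = 16.8%/12 = 1.4% = 0.014.
Recurrence: B ← B·(1+r) − $3,690.00.
Month 1: interest $286.40; balance after payment $17,053.40.
Month 2: interest $238.75; balance after payment $13,602.15.
Month 3: interest $190.43; balance after payment $10,102.58.
Month 4: interest $141.44; balance after payment $6,554.01.
Month 5: interest $91.76; balance after payment $2,955.77.
Month 6: interest $41.38; balance after payment $0.00.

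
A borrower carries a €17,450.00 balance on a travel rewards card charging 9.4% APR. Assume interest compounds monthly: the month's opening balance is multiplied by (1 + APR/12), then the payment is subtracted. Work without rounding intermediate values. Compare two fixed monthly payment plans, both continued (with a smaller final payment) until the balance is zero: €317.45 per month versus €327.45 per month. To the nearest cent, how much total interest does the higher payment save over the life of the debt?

Monthly rate r = 9.4%/12 = 0.783333% = 0.00783333.
At €317.45/mo: n = ⌈−ln(1 − rB₀/P)/ln(1+r)⌉ = 73 payments (last €55.38); total interest = total paid − €17,450.00 = €5,461.78.
At €327.45/mo: 70 payments (last €81.40); total interest €5,225.45.
Interest saved = €5,461.78 − €5,225.45 = €236.33.

€236.33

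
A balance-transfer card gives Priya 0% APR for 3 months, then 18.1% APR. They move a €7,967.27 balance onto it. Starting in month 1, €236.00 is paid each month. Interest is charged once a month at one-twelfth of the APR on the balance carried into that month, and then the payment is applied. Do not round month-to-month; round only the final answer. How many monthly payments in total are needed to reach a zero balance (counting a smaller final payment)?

45 payments

Promo months 1–3 at r₀ = 0%/12 = 0; months 4+ at r₁ = 18.1%/12 = 0.0150833.
After month 3 (no interest yet): B = €7,967.27 − 3·€236.00 = €7,259.27.
Then at r₁ with €236.00/mo: n₂ = −ln(1 − r₁·B/P)/ln(1+r₁) ≈ 41.65 → 42 more payments.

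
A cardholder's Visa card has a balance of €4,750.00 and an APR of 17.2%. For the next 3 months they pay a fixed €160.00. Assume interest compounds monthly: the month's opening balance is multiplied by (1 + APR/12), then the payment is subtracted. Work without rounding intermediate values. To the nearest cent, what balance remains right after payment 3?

€4,470.28

Monthly rate r = 17.2%/12 = 1.43333% = 0.0143333.
Each month: B ← B·(1+r) − €160.00.
Month 1: interest €68.08; balance after payment €4,658.08.
Month 2: interest €66.77; balance after payment €4,564.85.
Month 3: interest €65.43; balance after payment €4,470.28.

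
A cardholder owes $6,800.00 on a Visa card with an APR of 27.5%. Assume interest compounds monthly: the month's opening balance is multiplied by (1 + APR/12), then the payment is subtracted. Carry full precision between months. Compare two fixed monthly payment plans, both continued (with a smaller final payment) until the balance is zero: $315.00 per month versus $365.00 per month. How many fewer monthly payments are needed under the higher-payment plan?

6 fewer payments

Monthly rate r = 27.5%/12 = 2.29167% = 0.0229167.
At $315.00/mo: n = ⌈−ln(1 − rB₀/P)/ln(1+r)⌉ = 31 payments (last $40.44); total interest = total paid − $6,800.00 = $2,690.44.
At $365.00/mo: 25 payments (last $210.00); total interest $2,170.00.
Payments saved = 31 − 25 = 6.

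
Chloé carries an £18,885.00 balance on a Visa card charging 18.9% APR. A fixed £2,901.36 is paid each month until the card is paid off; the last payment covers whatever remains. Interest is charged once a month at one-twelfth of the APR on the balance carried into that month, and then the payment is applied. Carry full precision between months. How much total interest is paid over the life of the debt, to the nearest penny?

Monthly rate r = 18.9%/12 = 1.575% = 0.01575.
Payoff takes n = ⌈−ln(1 − rB₀/P)/ln(1+r)⌉ = ⌈6.921⌉ = 7 payments; the last is £2,674.70.
Total paid = 6·£2,901.36 + £2,674.70 = £20,082.86.
Total interest = total paid − principal = £20,082.86 − £18,885.00 = £1,197.86.

£1,197.86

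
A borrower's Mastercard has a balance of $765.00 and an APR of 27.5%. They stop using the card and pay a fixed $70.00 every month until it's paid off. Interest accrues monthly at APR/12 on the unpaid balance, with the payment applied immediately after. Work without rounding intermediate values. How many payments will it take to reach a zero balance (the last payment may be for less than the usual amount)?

Monthly rate r = 27.5%/12 = 2.29167% = 0.0229167.
Recurrence: B ← B·(1+r) − $70.00.
Month 1: interest $17.53; balance after payment $712.53.
Month 2: interest $16.33; balance after payment $658.86.
Closed form: n = −ln(1 − rB₀/P)/ln(1+r) = −ln(0.74955)/ln(1.02292) ≈ 12.723, so the balance reaches zero during payment 13.

13 payments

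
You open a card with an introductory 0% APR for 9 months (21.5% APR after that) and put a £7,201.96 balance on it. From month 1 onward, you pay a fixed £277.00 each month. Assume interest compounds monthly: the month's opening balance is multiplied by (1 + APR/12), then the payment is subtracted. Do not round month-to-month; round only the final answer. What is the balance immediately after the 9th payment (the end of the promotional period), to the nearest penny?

£4,708.96

Promo months 1–9 at r₀ = 0%/12 = 0; months 10+ at r₁ = 21.5%/12 = 0.0179167.
After month 9 (no interest yet): B = £7,201.96 − 9·£277.00 = £4,708.96.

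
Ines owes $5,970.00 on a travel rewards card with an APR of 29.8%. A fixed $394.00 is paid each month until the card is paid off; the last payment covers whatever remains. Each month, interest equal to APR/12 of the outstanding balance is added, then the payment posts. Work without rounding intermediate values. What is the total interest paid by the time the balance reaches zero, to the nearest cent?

$1,613.05

Monthly rate r = 29.8%/12 = 2.48333% = 0.0248333.
Payoff takes n = ⌈−ln(1 − rB₀/P)/ln(1+r)⌉ = ⌈19.244⌉ = 20 payments; the last is $97.05.
Total paid = 19·$394.00 + $97.05 = $7,583.05.
Total interest = total paid − principal = $7,583.05 − $5,970.00 = $1,613.05.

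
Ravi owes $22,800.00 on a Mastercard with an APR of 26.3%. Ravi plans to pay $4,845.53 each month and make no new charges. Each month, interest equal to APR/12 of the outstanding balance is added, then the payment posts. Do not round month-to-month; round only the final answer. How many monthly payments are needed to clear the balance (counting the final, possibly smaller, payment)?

Monthly rate r = 26.3%/12 = 2.19167% = 0.0219167.
Recurrence: B ← B·(1+r) − $4,845.53.
Month 1: interest $499.70; balance after payment $18,454.17.
Month 2: interest $404.45; balance after payment $14,013.09.
Month 3: interest $307.12; balance after payment $9,474.68.
Month 4: interest $207.65; balance after payment $4,836.81.
Month 5: interest $106.01; balance after payment $97.28.
Month 6: interest $2.13; balance after payment $0.00.

6 payments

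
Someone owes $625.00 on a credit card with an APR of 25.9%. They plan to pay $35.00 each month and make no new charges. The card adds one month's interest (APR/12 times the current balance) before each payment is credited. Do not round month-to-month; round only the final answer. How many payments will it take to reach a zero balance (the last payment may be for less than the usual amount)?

23 payments

Monthly rate r = 25.9%/12 = 2.15833% = 0.0215833.
Recurrence: B ← B·(1+r) − $35.00.
Month 1: interest $13.49; balance after payment $603.49.
Month 2: interest $13.03; balance after payment $581.51.
Closed form: n = −ln(1 − rB₀/P)/ln(1+r) = −ln(0.61458)/ln(1.02158) ≈ 22.797, so the balance reaches zero during payment 23.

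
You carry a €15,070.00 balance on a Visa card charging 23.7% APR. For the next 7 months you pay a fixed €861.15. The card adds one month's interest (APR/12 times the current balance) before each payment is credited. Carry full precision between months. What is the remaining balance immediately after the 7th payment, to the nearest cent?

Monthly rate r = 23.7%/12 = 1.975% = 0.01975.
Each month: B ← B·(1+r) − €861.15.
Month 1: interest €297.63; balance after payment €14,506.48.
Month 2: interest €286.50; balance after payment €13,931.84.
Month 3: interest €275.15; balance after payment €13,345.84.
Month 4: interest €263.58; balance after payment €12,748.27.
Month 5: interest €251.78; balance after payment €12,138.90.
Month 6: interest €239.74; balance after payment €11,517.49.
Month 7: interest €227.47; balance after payment €10,883.81.

€10,883.81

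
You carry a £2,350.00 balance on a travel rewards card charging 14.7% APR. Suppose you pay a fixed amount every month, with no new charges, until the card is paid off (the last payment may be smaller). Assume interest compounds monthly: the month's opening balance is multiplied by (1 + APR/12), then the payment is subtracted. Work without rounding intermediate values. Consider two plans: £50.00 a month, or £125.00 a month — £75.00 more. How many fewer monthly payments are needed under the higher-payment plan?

Monthly rate r = 14.7%/12 = 1.225% = 0.01225.
At £50.00/mo: n = ⌈−ln(1 − rB₀/P)/ln(1+r)⌉ = 71 payments (last £21.19); total interest = total paid − £2,350.00 = £1,171.19.
At £125.00/mo: 22 payments (last £62.48); total interest £337.48.
Payments saved = 71 − 22 = 49.

49 fewer payments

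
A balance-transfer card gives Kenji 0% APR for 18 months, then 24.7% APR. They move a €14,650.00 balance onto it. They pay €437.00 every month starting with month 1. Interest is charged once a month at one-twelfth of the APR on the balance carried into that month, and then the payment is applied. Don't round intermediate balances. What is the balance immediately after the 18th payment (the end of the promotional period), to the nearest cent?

Promo months 1–18 at r₀ = 0%/12 = 0; months 19+ at r₁ = 24.7%/12 = 0.0205833.
After month 18 (no interest yet): B = €14,650.00 − 18·€437.00 = €6,784.00.

€6,784.00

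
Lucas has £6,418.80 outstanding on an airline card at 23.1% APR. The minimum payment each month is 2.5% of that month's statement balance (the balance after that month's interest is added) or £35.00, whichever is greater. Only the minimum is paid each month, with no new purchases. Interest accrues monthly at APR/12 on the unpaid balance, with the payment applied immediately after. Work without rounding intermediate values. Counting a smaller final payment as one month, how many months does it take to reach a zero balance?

321 months

Monthly rate r = 23.1%/12 = 1.925% = 0.01925.
While 2.5% of the post-interest balance exceeds £35.00, each month B ← (B·(1+r))·(1 − 0.025), i.e. B shrinks by the factor (1+r)·0.975 = 0.99377.
This holds for months 1–247. Entering month 248 the balance is £1,370.67; 2.5% of the post-interest balance is now below £35.00, so the flat £35.00 minimum applies from here.
From month 248 a fixed £35.00 at rate r clears £1,370.67 in 74 more payments. Total: 247 + 74 = 321 months.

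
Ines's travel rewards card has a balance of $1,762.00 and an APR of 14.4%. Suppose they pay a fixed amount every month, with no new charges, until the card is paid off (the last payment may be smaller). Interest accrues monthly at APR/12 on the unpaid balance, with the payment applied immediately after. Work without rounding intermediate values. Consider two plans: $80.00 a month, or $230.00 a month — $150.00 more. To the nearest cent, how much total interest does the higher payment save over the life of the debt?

$199.07

Monthly rate r = 14.4%/12 = 1.2% = 0.012.
At $80.00/mo: n = ⌈−ln(1 − rB₀/P)/ln(1+r)⌉ = 26 payments (last $58.57); total interest = total paid − $1,762.00 = $296.57.
At $230.00/mo: 9 payments (last $19.50); total interest $97.50.
Interest saved = $296.57 − $97.50 = $199.07.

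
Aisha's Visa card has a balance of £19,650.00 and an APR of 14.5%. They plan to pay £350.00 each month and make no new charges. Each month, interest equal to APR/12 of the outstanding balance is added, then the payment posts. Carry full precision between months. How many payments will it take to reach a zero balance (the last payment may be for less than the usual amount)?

Monthly rate r = 14.5%/12 = 1.20833% = 0.0120833.
Recurrence: B ← B·(1+r) − £350.00.
Month 1: interest £237.44; balance after payment £19,537.44.
Month 2: interest £236.08; balance after payment £19,423.51.
Closed form: n = −ln(1 − rB₀/P)/ln(1+r) = −ln(0.32161)/ln(1.01208) ≈ 94.449, so the balance reaches zero during payment 95.

95 months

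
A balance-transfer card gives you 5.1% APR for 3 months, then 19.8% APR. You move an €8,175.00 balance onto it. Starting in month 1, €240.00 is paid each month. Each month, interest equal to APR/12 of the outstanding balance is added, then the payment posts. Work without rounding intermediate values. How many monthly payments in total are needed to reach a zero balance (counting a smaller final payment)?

Promo months 1–3 at r₀ = 5.1%/12 = 0.00425; months 4+ at r₁ = 19.8%/12 = 0.0165.
After month 3: iterate B ← B·(1+r₀) − €240.00 for 3 months → €7,556.61.
Then at r₁ with €240.00/mo: n₂ = −ln(1 − r₁·B/P)/ln(1+r₁) ≈ 44.79 → 45 more payments.

48 payments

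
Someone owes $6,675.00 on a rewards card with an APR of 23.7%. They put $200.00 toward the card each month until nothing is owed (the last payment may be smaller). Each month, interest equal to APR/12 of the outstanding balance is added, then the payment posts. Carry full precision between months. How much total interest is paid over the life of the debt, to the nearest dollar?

Monthly rate r = 23.7%/12 = 1.975% = 0.01975.
Payoff takes n = ⌈−ln(1 − rB₀/P)/ln(1+r)⌉ = ⌈55.034⌉ = 56 payments; the last is $6.90.
Total paid = 55·$200.00 + $6.90 = $11,006.90.
Total interest = total paid − principal = $11,006.90 − $6,675.00 = $4,331.90.

$4,332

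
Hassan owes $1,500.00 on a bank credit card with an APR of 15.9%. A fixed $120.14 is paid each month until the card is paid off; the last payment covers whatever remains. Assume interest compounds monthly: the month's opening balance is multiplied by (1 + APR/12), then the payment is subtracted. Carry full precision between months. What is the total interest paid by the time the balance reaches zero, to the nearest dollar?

$151

Monthly rate r = 15.9%/12 = 1.325% = 0.01325.
Payoff takes n = ⌈−ln(1 − rB₀/P)/ln(1+r)⌉ = ⌈13.739⌉ = 14 payments; the last is $88.89.
Total paid = 13·$120.14 + $88.89 = $1,650.71.
Total interest = total paid − principal = $1,650.71 − $1,500.00 = $150.71.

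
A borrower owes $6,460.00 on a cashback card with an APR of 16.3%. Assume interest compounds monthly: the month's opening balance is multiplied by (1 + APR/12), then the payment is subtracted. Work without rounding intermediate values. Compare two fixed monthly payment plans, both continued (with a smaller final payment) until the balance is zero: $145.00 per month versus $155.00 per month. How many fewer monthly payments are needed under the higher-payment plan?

Monthly rate r = 16.3%/12 = 1.35833% = 0.0135833.
At $145.00/mo: n = ⌈−ln(1 − rB₀/P)/ln(1+r)⌉ = 69 payments (last $127.22); total interest = total paid − $6,460.00 = $3,527.22.
At $155.00/mo: 62 payments (last $137.70); total interest $3,132.70.
Payments saved = 69 − 62 = 7.

7 fewer payments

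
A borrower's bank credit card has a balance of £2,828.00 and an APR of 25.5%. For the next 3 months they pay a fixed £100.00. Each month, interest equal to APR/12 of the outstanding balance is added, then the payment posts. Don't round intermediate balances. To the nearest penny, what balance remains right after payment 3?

£2,705.72

Monthly rate r = 25.5%/12 = 2.125% = 0.02125.
Each month: B ← B·(1+r) − £100.00.
Month 1: interest £60.10; balance after payment £2,788.09.
Month 2: interest £59.25; balance after payment £2,747.34.
Month 3: interest £58.38; balance after payment £2,705.72.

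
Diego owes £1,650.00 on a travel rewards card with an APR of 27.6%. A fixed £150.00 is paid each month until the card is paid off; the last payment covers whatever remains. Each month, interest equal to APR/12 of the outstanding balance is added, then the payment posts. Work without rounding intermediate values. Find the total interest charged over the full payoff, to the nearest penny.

Monthly rate r = 27.6%/12 = 2.3% = 0.023.
Payoff takes n = ⌈−ln(1 − rB₀/P)/ln(1+r)⌉ = ⌈12.827⌉ = 13 payments; the last is £124.36.
Total paid = 12·£150.00 + £124.36 = £1,924.36.
Total interest = total paid − principal = £1,924.36 − £1,650.00 = £274.36.

£274.36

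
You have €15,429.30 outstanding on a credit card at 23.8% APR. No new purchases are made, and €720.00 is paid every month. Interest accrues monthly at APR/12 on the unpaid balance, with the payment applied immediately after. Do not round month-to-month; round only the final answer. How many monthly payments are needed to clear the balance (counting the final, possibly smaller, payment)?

Monthly rate r = 23.8%/12 = 1.98333% = 0.0198333.
Recurrence: B ← B·(1+r) − €720.00.
Month 1: interest €306.01; balance after payment €15,015.31.
Month 2: interest €297.80; balance after payment €14,593.12.
Closed form: n = −ln(1 − rB₀/P)/ln(1+r) = −ln(0.57498)/ln(1.01983) ≈ 28.179, so the balance reaches zero during payment 29.

29 payments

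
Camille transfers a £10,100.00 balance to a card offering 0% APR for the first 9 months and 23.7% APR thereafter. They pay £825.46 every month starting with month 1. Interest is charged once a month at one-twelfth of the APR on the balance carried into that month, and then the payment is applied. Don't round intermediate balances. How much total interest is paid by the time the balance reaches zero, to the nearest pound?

£118

Promo months 1–9 at r₀ = 0%/12 = 0; months 10+ at r₁ = 23.7%/12 = 0.01975.
After month 9 (no interest yet): B = £10,100.00 − 9·£825.46 = £2,670.86.
Then at r₁ with £825.46/mo: n₂ = −ln(1 − r₁·B/P)/ln(1+r₁) ≈ 3.38 → 4 more payments.
Total paid = 12·£825.46 + £312.70 = £10,218.22; interest = £10,218.22 − £10,100.00 = £118.22.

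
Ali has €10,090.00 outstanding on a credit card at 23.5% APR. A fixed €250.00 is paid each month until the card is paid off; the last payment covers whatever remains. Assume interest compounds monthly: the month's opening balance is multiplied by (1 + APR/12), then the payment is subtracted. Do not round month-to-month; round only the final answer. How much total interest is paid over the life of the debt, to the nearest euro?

€10,052

Monthly rate r = 23.5%/12 = 1.95833% = 0.0195833.
Payoff takes n = ⌈−ln(1 − rB₀/P)/ln(1+r)⌉ = ⌈80.565⌉ = 81 payments; the last is €141.76.
Total paid = 80·€250.00 + €141.76 = €20,141.76.
Total interest = total paid − principal = €20,141.76 − €10,090.00 = €10,051.76.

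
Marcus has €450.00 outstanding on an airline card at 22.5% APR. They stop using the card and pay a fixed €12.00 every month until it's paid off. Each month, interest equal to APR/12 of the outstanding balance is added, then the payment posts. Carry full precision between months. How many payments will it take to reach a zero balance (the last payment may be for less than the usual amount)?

Monthly rate r = 22.5%/12 = 1.875% = 0.01875.
Recurrence: B ← B·(1+r) − €12.00.
Month 1: interest €8.44; balance after payment €446.44.
Month 2: interest €8.37; balance after payment €442.81.
Closed form: n = −ln(1 − rB₀/P)/ln(1+r) = −ln(0.29688)/ln(1.01875) ≈ 65.376, so the balance reaches zero during payment 66.

66 payments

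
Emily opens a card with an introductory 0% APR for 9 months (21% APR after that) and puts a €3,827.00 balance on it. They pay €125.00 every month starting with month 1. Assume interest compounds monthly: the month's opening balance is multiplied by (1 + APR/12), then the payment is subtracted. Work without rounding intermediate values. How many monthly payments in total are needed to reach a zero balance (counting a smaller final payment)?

Promo months 1–9 at r₀ = 0%/12 = 0; months 10+ at r₁ = 21%/12 = 0.0175.
After month 9 (no interest yet): B = €3,827.00 − 9·€125.00 = €2,702.00.
Then at r₁ with €125.00/mo: n₂ = −ln(1 − r₁·B/P)/ln(1+r₁) ≈ 27.39 → 28 more payments.

37 payments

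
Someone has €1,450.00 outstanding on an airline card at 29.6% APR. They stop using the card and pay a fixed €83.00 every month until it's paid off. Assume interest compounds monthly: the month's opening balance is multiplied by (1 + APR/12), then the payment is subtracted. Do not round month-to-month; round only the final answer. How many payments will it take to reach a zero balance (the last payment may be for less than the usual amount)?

24 months

Monthly rate r = 29.6%/12 = 2.46667% = 0.0246667.
Recurrence: B ← B·(1+r) − €83.00.
Month 1: interest €35.77; balance after payment €1,402.77.
Month 2: interest €34.60; balance after payment €1,354.37.
Closed form: n = −ln(1 − rB₀/P)/ln(1+r) = −ln(0.56908)/ln(1.02467) ≈ 23.135, so the balance reaches zero during payment 24.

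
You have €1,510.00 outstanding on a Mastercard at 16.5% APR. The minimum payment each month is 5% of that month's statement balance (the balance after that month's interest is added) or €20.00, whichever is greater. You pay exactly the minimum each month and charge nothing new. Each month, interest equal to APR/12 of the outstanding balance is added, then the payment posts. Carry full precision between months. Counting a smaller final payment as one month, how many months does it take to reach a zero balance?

59 months

Monthly rate r = 16.5%/12 = 1.375% = 0.01375.
While 5% of the post-interest balance exceeds €20.00, each month B ← (B·(1+r))·(1 − 0.05), i.e. B shrinks by the factor (1+r)·0.95 = 0.96306.
This holds for months 1–36. Entering month 37 the balance is €389.53; 5% of the post-interest balance is now below €20.00, so the flat €20.00 minimum applies from here.
From month 37 a fixed €20.00 at rate r clears €389.53 in 23 more payments. Total: 36 + 23 = 59 months.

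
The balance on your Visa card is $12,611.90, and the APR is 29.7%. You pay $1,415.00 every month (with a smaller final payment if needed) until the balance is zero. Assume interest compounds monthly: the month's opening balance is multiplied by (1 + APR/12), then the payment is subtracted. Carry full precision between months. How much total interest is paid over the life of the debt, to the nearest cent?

$1,815.15

Monthly rate r = 29.7%/12 = 2.475% = 0.02475.
Payoff takes n = ⌈−ln(1 − rB₀/P)/ln(1+r)⌉ = ⌈10.194⌉ = 11 payments; the last is $277.05.
Total paid = 10·$1,415.00 + $277.05 = $14,427.05.
Total interest = total paid − principal = $14,427.05 − $12,611.90 = $1,815.15.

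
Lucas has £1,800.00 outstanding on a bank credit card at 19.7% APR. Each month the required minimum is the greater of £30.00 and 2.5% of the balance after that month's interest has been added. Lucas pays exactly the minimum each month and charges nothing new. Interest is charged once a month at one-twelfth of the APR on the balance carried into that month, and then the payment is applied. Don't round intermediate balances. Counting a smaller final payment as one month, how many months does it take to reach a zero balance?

Monthly rate r = 19.7%/12 = 1.64167% = 0.0164167.
While 2.5% of the post-interest balance exceeds £30.00, each month B ← (B·(1+r))·(1 − 0.025), i.e. B shrinks by the factor (1+r)·0.975 = 0.99101.
This holds for months 1–47. Entering month 48 the balance is £1,177.23; 2.5% of the post-interest balance is now below £30.00, so the flat £30.00 minimum applies from here.
From month 48 a fixed £30.00 at rate r clears £1,177.23 in 64 more payments. Total: 47 + 64 = 111 months.

111 months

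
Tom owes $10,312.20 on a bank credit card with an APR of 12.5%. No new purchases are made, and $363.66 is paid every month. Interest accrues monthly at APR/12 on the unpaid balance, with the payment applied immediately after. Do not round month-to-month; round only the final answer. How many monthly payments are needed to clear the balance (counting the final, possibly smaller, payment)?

34 months

Monthly rate r = 12.5%/12 = 1.04167% = 0.0104167.
Recurrence: B ← B·(1+r) − $363.66.
Month 1: interest $107.42; balance after payment $10,055.96.
Month 2: interest $104.75; balance after payment $9,797.05.
Closed form: n = −ln(1 − rB₀/P)/ln(1+r) = −ln(0.70462)/ln(1.01042) ≈ 33.784, so the balance reaches zero during payment 34.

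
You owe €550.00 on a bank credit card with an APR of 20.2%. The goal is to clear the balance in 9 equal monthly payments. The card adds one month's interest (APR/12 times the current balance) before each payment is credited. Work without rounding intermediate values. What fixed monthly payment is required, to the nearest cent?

€66.37

Monthly rate r = 20.2%/12 = 1.68333% = 0.0168333.
Level-payment amortization: P = B₀·r / (1 − (1+r)^(−n)) = 550.00·0.0168333 / (1 − 1.01683^(−9)).
Denominator 1 − (1+r)^(−9) = 0.139497714.
P = 9.25833 / 0.139497714 ≈ 66.37.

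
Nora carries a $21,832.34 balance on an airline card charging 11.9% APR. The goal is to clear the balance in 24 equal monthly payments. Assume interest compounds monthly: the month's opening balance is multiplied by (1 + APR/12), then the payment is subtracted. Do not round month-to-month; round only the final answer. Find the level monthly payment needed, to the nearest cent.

Monthly rate r = 11.9%/12 = 0.991667% = 0.00991667.
Level-payment amortization: P = B₀·r / (1 − (1+r)^(−n)) = 21832.34·0.00991667 / (1 − 1.00992^(−24)).
Denominator 1 − (1+r)^(−24) = 0.210872726.
P = 216.504 / 0.210872726 ≈ 1026.70.

$1,026.70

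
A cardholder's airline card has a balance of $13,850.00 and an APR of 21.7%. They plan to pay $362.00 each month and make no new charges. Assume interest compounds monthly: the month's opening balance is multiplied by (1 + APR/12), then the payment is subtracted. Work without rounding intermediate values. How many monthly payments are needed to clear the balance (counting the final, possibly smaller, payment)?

66 payments

Monthly rate r = 21.7%/12 = 1.80833% = 0.0180833.
Recurrence: B ← B·(1+r) − $362.00.
Month 1: interest $250.45; balance after payment $13,738.45.
Month 2: interest $248.44; balance after payment $13,624.89.
Closed form: n = −ln(1 − rB₀/P)/ln(1+r) = −ln(0.30814)/ln(1.01808) ≈ 65.686, so the balance reaches zero during payment 66.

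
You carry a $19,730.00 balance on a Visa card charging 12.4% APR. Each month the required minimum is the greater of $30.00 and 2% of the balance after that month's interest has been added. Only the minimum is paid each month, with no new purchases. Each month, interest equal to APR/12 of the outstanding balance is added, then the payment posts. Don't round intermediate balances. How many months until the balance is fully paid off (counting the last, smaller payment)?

Monthly rate r = 12.4%/12 = 1.03333% = 0.0103333.
While 2% of the post-interest balance exceeds $30.00, each month B ← (B·(1+r))·(1 − 0.02), i.e. B shrinks by the factor (1+r)·0.98 = 0.99013.
This holds for months 1–261. Entering month 262 the balance is $1,480.52; 2% of the post-interest balance is now below $30.00, so the flat $30.00 minimum applies from here.
From month 262 a fixed $30.00 at rate r clears $1,480.52 in 70 more payments. Total: 261 + 70 = 331 months.

331 months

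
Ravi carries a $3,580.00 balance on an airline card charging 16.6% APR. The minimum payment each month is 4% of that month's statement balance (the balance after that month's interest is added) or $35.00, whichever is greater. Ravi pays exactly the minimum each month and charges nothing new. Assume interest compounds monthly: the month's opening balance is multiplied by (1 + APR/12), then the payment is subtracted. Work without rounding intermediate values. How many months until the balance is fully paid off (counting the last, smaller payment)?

Monthly rate r = 16.6%/12 = 1.38333% = 0.0138333.
While 4% of the post-interest balance exceeds $35.00, each month B ← (B·(1+r))·(1 − 0.04), i.e. B shrinks by the factor (1+r)·0.96 = 0.97328.
This holds for months 1–53. Entering month 54 the balance is $852.09; 4% of the post-interest balance is now below $35.00, so the flat $35.00 minimum applies from here.
From month 54 a fixed $35.00 at rate r clears $852.09 in 30 more payments. Total: 53 + 30 = 83 months.

83 months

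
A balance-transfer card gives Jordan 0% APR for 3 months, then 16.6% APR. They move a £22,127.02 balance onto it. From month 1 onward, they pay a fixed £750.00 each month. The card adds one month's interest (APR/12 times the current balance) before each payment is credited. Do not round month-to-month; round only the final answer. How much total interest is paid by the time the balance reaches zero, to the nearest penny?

£5,054.85

Promo months 1–3 at r₀ = 0%/12 = 0; months 4+ at r₁ = 16.6%/12 = 0.0138333.
After month 3 (no interest yet): B = £22,127.02 − 3·£750.00 = £19,877.02.
Then at r₁ with £750.00/mo: n₂ = −ln(1 − r₁·B/P)/ln(1+r₁) ≈ 33.24 → 34 more payments.
Total paid = 36·£750.00 + £181.87 = £27,181.87; interest = £27,181.87 − £22,127.02 = £5,054.85.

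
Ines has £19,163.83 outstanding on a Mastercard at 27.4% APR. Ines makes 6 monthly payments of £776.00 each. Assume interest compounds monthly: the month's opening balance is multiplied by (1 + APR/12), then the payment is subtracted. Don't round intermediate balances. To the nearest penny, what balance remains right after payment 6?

£17,013.77

Monthly rate r = 27.4%/12 = 2.28333% = 0.0228333.
Each month: B ← B·(1+r) − £776.00.
Month 1: interest £437.57; balance after payment £18,825.40.
Month 2: interest £429.85; balance after payment £18,479.25.
Month 3: interest £421.94; balance after payment £18,125.19.
Month 4: interest £413.86; balance after payment £17,763.05.
Month 5: interest £405.59; balance after payment £17,392.64.
Month 6: interest £397.13; balance after payment £17,013.77.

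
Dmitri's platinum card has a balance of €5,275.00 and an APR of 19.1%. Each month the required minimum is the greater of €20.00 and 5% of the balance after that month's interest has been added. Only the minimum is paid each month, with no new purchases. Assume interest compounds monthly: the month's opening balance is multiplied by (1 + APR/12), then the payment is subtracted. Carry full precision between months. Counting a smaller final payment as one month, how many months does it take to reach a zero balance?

97 months

Monthly rate r = 19.1%/12 = 1.59167% = 0.0159167.
While 5% of the post-interest balance exceeds €20.00, each month B ← (B·(1+r))·(1 − 0.05), i.e. B shrinks by the factor (1+r)·0.95 = 0.96512.
This holds for months 1–74. Entering month 75 the balance is €381.30; 5% of the post-interest balance is now below €20.00, so the flat €20.00 minimum applies from here.
From month 75 a fixed €20.00 at rate r clears €381.30 in 23 more payments. Total: 74 + 23 = 97 months.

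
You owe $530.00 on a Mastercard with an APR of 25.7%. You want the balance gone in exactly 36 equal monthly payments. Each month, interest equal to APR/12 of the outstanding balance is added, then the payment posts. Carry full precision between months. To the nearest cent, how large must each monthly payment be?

Monthly rate r = 25.7%/12 = 2.14167% = 0.0214167.
Level-payment amortization: P = B₀·r / (1 − (1+r)^(−n)) = 530.00·0.0214167 / (1 − 1.02142^(−36)).
Denominator 1 − (1+r)^(−36) = 0.533669138.
P = 11.3508 / 0.533669138 ≈ 21.27.

$21.27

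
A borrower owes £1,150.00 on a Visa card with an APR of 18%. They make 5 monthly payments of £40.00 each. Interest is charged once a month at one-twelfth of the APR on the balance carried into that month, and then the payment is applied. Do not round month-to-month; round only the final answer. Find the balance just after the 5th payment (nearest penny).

£1,032.79

Monthly rate r = 18%/12 = 1.5% = 0.015.
Each month: B ← B·(1+r) − £40.00.
Month 1: interest £17.25; balance after payment £1,127.25.
Month 2: interest £16.91; balance after payment £1,104.16.
Month 3: interest £16.56; balance after payment £1,080.72.
Month 4: interest £16.21; balance after payment £1,056.93.
Month 5: interest £15.85; balance after payment £1,032.79.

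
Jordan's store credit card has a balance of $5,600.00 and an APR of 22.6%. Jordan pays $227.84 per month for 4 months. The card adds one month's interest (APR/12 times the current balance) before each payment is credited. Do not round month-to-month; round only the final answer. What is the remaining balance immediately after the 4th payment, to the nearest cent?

$5,096.50

Monthly rate r = 22.6%/12 = 1.88333% = 0.0188333.
Each month: B ← B·(1+r) − $227.84.
Month 1: interest $105.47; balance after payment $5,477.63.
Month 2: interest $103.16; balance after payment $5,352.95.
Month 3: interest $100.81; balance after payment $5,225.92.
Month 4: interest $98.42; balance after payment $5,096.50.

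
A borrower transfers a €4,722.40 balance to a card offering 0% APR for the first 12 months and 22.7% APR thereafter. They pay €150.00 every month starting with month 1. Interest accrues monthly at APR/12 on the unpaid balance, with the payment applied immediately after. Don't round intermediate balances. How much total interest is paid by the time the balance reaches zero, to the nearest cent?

€757.77

Promo months 1–12 at r₀ = 0%/12 = 0; months 13+ at r₁ = 22.7%/12 = 0.0189167.
After month 12 (no interest yet): B = €4,722.40 − 12·€150.00 = €2,922.40.
Then at r₁ with €150.00/mo: n₂ = −ln(1 − r₁·B/P)/ln(1+r₁) ≈ 24.53 → 25 more payments.
Total paid = 36·€150.00 + €80.17 = €5,480.17; interest = €5,480.17 − €4,722.40 = €757.77.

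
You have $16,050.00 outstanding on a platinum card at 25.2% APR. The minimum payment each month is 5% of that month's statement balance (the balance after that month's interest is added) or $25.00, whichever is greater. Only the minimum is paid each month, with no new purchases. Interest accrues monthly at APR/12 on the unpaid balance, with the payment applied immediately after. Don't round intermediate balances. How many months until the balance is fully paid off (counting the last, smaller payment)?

140 months

Monthly rate r = 25.2%/12 = 2.1% = 0.021.
While 5% of the post-interest balance exceeds $25.00, each month B ← (B·(1+r))·(1 − 0.05), i.e. B shrinks by the factor (1+r)·0.95 = 0.96995.
This holds for months 1–115. Entering month 116 the balance is $480.45; 5% of the post-interest balance is now below $25.00, so the flat $25.00 minimum applies from here.
From month 116 a fixed $25.00 at rate r clears $480.45 in 25 more payments. Total: 115 + 25 = 140 months.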